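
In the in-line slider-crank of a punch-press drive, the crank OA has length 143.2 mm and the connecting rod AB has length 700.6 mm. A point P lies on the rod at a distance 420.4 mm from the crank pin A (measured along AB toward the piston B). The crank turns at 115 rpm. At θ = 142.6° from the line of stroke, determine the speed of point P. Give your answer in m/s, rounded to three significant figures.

1.09

ω = 12.04 rad/s.  Crank-pin speed |V_A| = rω = 1.7245 m/s, perpendicular to OA.
Rod angle: sinφ = −(r/L) sinθ ⇒ φ = -7.131°; ω_rod = −rω cosθ/√(L²−r²sin²θ) = +1.9707 rad/s.
V_P = V_A + ω_rod × AP, with AP = 0.4204 m along the rod.
Components: V_Px = −rω sinθ − a·ω_rod·sinφ = -0.94458 m/s;  V_Py = rω cosθ + a·ω_rod·cosφ = -0.54792 m/s.
|V_P| = √(V_Px² + V_Py²) = 1.092 m/s.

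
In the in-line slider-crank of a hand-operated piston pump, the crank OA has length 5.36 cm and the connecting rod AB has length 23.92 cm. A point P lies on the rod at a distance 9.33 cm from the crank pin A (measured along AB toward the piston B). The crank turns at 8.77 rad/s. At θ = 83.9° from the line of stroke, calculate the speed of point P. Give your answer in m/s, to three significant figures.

0.473

ω = 8.77 rad/s.  Crank-pin speed |V_A| = rω = 0.47007 m/s, perpendicular to OA.
Rod angle: sinφ = −(r/L) sinθ ⇒ φ = -12.874°; ω_rod = −rω cosθ/√(L²−r²sin²θ) = -0.21421 rad/s.
V_P = V_A + ω_rod × AP, with AP = 0.0933 m along the rod.
Components: V_Px = −rω sinθ − a·ω_rod·sinφ = -0.47186 m/s;  V_Py = rω cosθ + a·ω_rod·cosφ = +0.030468 m/s.
|V_P| = √(V_Px² + V_Py²) = 0.47285 m/s.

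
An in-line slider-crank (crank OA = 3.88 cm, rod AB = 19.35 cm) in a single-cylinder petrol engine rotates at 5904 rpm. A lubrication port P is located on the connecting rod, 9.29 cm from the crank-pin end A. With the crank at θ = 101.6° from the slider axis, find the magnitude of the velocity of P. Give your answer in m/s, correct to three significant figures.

ω = 618.3 rad/s.  Crank-pin speed |V_A| = rω = 23.989 m/s, perpendicular to OA.
Rod angle: sinφ = −(r/L) sinθ ⇒ φ = -11.328°; ω_rod = −rω cosθ/√(L²−r²sin²θ) = +25.423 rad/s.
V_P = V_A + ω_rod × AP, with AP = 0.0929 m along the rod.
Components: V_Px = −rω sinθ − a·ω_rod·sinφ = -23.035 m/s;  V_Py = rω cosθ + a·ω_rod·cosφ = -2.5078 m/s.
|V_P| = √(V_Px² + V_Py²) = 23.171 m/s.

23.2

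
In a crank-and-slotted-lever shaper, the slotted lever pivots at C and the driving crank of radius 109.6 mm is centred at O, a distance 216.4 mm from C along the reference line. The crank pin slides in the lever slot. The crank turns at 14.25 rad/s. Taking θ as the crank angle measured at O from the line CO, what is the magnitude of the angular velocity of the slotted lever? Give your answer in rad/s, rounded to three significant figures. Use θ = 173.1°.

ω = 14.25 rad/s
Crank pin A relative to C: A = (d + r cosθ, r sinθ); lever angle φ = atan2(r sinθ, d + r cosθ).
Differentiating tanφ: φ̇ = rω(d cosθ + r)/(d² + r² + 2dr cosθ).
d² + r² + 2dr cosθ = |CA|² = 0.0117498 m²;  d cosθ + r = -0.10523 m.
|ω_lever| = |0.1096·14.25·-0.10523| / 0.0117498 = 13.988 rad/s.

14.0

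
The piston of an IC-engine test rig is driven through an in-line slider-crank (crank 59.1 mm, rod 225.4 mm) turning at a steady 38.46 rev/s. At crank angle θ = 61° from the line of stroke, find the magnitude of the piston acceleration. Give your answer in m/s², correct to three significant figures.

ω = 2π·38.5 = 241.7 rad/s
x(θ) = r cosθ + √(L² − r² sin²θ); with ω constant, a = ω²·d²x/dθ².
d²x/dθ² = −r cosθ − r²(cos2θ)/√u − r⁴ sin²2θ/(4u^{3/2}),  u = L² − r² sin²θ = 0.0481333 m².
Substituting r = 0.0591 m, L = 0.2254 m, θ = 61°: d²x/dθ² = -0.020423 m.
a = ω²·d²x/dθ² = (241.7)²·(-0.020423) = -1192.6 m/s²;  |a| = 1192.6 m/s².

1190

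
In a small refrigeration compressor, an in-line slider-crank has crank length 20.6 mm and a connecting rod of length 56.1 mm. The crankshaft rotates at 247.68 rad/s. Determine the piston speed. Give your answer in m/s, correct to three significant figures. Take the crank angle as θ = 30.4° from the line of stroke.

ω = 247.7 rad/s
For an in-line slider-crank, x = r cosθ + √(L² − r² sin²θ), so v = −rω sinθ·[1 + r cosθ/√(L² − r² sin²θ)].
With r = 0.0206 m, L = 0.0561 m, θ = 30.4°: √(L² − r² sin²θ) = 0.055123 m.
v = −0.0206·247.7·0.50603·[1 + 0.0206·0.86251/0.055123] = -3.4141 m/s.
|v| = 3.4141 m/s.

3.41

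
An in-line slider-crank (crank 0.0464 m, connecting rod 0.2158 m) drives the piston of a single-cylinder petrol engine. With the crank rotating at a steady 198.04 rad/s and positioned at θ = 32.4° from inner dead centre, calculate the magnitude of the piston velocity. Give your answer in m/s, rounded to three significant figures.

5.82

ω = 198 rad/s
For an in-line slider-crank, x = r cosθ + √(L² − r² sin²θ), so v = −rω sinθ·[1 + r cosθ/√(L² − r² sin²θ)].
With r = 0.0464 m, L = 0.2158 m, θ = 32.4°: √(L² − r² sin²θ) = 0.21436 m.
v = −0.0464·198·0.53583·[1 + 0.0464·0.84433/0.21436] = -5.8236 m/s.
|v| = 5.8236 m/s.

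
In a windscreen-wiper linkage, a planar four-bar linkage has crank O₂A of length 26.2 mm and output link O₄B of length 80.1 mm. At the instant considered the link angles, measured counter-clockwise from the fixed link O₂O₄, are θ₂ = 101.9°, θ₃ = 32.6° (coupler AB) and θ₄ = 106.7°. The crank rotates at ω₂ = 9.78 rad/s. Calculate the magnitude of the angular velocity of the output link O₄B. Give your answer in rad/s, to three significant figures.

ω₂ = 9.78 rad/s
Differentiating the loop-closure r₂e^{iθ₂}+r₃e^{iθ₃}=r₁+r₄e^{iθ₄} gives r₂ω₂e^{iθ₂}+r₃ω₃e^{iθ₃}=r₄ω₄e^{iθ₄}.
Eliminating the other unknown: ω₄ = r₂ω₂ sin(θ₂−θ₃) / [r₄ sin(θ₄−θ₃)].
Numerator sine = +0.93544; denominator sine = +0.96174.
Result = 0.0262·9.78·(+0.93544) / (0.0801·(+0.96174)) = +3.1115 rad/s; magnitude 3.1115 rad/s.

3.11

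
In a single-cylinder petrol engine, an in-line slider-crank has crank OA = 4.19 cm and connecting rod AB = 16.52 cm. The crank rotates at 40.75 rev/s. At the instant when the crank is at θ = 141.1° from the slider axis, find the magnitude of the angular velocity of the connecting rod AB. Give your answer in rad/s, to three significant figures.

51.2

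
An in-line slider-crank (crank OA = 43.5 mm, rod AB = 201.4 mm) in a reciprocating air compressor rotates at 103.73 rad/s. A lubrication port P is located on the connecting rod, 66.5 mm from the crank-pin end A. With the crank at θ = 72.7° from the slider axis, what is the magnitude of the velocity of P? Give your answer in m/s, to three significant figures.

4.49

ω = 103.7 rad/s.  Crank-pin speed |V_A| = rω = 4.5123 m/s, perpendicular to OA.
Rod angle: sinφ = −(r/L) sinθ ⇒ φ = -11.901°; ω_rod = −rω cosθ/√(L²−r²sin²θ) = -6.8089 rad/s.
V_P = V_A + ω_rod × AP, with AP = 0.0665 m along the rod.
Components: V_Px = −rω sinθ − a·ω_rod·sinφ = -4.4015 m/s;  V_Py = rω cosθ + a·ω_rod·cosφ = +0.89877 m/s.
|V_P| = √(V_Px² + V_Py²) = 4.4923 m/s.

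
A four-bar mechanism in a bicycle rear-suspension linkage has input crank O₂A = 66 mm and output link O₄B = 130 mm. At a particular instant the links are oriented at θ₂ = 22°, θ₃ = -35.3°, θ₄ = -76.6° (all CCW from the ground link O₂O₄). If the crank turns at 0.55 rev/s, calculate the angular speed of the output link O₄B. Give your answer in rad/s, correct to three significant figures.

ω₂ = 3.456 rad/s (from 0.55 rev/s).
Differentiating the loop-closure r₂e^{iθ₂}+r₃e^{iθ₃}=r₁+r₄e^{iθ₄} gives r₂ω₂e^{iθ₂}+r₃ω₃e^{iθ₃}=r₄ω₄e^{iθ₄}.
Eliminating the other unknown: ω₄ = r₂ω₂ sin(θ₂−θ₃) / [r₄ sin(θ₄−θ₃)].
Numerator sine = +0.84151; denominator sine = -0.66000.
Result = 0.066·3.456·(+0.84151) / (0.13·(-0.66000)) = -2.237 rad/s; magnitude 2.237 rad/s.

2.24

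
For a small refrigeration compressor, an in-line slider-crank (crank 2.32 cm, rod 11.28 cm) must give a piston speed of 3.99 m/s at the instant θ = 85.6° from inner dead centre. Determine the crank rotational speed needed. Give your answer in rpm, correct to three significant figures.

1620

For an in-line slider-crank, |v_piston| = rω|sinθ|·[1 + r cosθ/√(L² − r² sin²θ)].
With r = 0.0232 m, L = 0.1128 m, θ = 85.6°: the bracketed kinematic factor |dx/dθ| = 0.023505 m.
ω = v/|dx/dθ| = 3.99/0.023505 = 169.75 rad/s.
N = 60ω/(2π) = 1621 rpm.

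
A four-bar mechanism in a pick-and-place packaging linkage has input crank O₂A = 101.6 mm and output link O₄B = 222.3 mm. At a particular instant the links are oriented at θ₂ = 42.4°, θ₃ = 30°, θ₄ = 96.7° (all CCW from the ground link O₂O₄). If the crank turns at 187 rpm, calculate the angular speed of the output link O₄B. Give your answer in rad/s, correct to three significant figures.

2.09

ω₂ = 19.58 rad/s (from 187 rpm).
Differentiating the loop-closure r₂e^{iθ₂}+r₃e^{iθ₃}=r₁+r₄e^{iθ₄} gives r₂ω₂e^{iθ₂}+r₃ω₃e^{iθ₃}=r₄ω₄e^{iθ₄}.
Eliminating the other unknown: ω₄ = r₂ω₂ sin(θ₂−θ₃) / [r₄ sin(θ₄−θ₃)].
Numerator sine = +0.21474; denominator sine = +0.91845.
Result = 0.1016·19.58·(+0.21474) / (0.2223·(+0.91845)) = +2.0925 rad/s; magnitude 2.0925 rad/s.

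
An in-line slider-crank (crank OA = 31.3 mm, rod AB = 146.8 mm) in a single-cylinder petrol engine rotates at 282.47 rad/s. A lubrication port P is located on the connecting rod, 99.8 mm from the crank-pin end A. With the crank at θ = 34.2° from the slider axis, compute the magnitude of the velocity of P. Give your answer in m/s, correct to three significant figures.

6.04

ω = 282.5 rad/s.  Crank-pin speed |V_A| = rω = 8.8413 m/s, perpendicular to OA.
Rod angle: sinφ = −(r/L) sinθ ⇒ φ = -6.883°; ω_rod = −rω cosθ/√(L²−r²sin²θ) = -50.174 rad/s.
V_P = V_A + ω_rod × AP, with AP = 0.0998 m along the rod.
Components: V_Px = −rω sinθ − a·ω_rod·sinφ = -5.5697 m/s;  V_Py = rω cosθ + a·ω_rod·cosφ = +2.3412 m/s.
|V_P| = √(V_Px² + V_Py²) = 6.0417 m/s.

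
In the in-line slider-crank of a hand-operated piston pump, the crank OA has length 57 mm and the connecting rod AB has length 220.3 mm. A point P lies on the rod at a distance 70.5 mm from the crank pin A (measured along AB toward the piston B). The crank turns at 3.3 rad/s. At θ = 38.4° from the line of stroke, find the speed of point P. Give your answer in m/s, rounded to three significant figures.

ω = 3.3 rad/s.  Crank-pin speed |V_A| = rω = 0.1881 m/s, perpendicular to OA.
Rod angle: sinφ = −(r/L) sinθ ⇒ φ = -9.248°; ω_rod = −rω cosθ/√(L²−r²sin²θ) = -0.67796 rad/s.
V_P = V_A + ω_rod × AP, with AP = 0.0705 m along the rod.
Components: V_Px = −rω sinθ − a·ω_rod·sinφ = -0.12452 m/s;  V_Py = rω cosθ + a·ω_rod·cosφ = +0.10024 m/s.
|V_P| = √(V_Px² + V_Py²) = 0.15985 m/s.

0.160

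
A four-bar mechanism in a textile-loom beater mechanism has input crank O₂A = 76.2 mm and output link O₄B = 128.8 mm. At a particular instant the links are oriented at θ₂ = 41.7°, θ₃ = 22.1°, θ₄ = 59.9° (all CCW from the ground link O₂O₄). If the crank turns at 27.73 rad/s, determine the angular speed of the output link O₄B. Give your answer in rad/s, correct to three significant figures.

8.98

ω₂ = 27.73 rad/s
Differentiating the loop-closure r₂e^{iθ₂}+r₃e^{iθ₃}=r₁+r₄e^{iθ₄} gives r₂ω₂e^{iθ₂}+r₃ω₃e^{iθ₃}=r₄ω₄e^{iθ₄}.
Eliminating the other unknown: ω₄ = r₂ω₂ sin(θ₂−θ₃) / [r₄ sin(θ₄−θ₃)].
Numerator sine = +0.33545; denominator sine = +0.61291.
Result = 0.0762·27.73·(+0.33545) / (0.1288·(+0.61291)) = +8.9789 rad/s; magnitude 8.9789 rad/s.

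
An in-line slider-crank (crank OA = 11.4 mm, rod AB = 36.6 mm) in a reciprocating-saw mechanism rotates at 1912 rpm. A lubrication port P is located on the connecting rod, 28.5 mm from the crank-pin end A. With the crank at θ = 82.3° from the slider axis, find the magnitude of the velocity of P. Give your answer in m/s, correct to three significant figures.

2.34

ω = 200.2 rad/s.  Crank-pin speed |V_A| = rω = 2.2826 m/s, perpendicular to OA.
Rod angle: sinφ = −(r/L) sinθ ⇒ φ = -17.979°; ω_rod = −rω cosθ/√(L²−r²sin²θ) = -8.785 rad/s.
V_P = V_A + ω_rod × AP, with AP = 0.0285 m along the rod.
Components: V_Px = −rω sinθ − a·ω_rod·sinφ = -2.3393 m/s;  V_Py = rω cosθ + a·ω_rod·cosφ = +0.067684 m/s.
|V_P| = √(V_Px² + V_Py²) = 2.3402 m/s.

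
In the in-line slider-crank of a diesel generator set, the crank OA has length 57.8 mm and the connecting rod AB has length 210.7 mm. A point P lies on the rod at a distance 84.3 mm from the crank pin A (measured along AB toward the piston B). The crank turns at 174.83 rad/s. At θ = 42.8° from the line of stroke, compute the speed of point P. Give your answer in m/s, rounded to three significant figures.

8.66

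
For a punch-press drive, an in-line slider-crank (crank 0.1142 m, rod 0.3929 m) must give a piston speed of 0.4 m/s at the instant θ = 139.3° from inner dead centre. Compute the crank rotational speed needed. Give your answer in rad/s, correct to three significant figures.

For an in-line slider-crank, |v_piston| = rω|sinθ|·[1 + r cosθ/√(L² − r² sin²θ)].
With r = 0.1142 m, L = 0.3929 m, θ = 139.3°: the bracketed kinematic factor |dx/dθ| = 0.057757 m.
ω = v/|dx/dθ| = 0.4/0.057757 = 6.9256 rad/s.

6.93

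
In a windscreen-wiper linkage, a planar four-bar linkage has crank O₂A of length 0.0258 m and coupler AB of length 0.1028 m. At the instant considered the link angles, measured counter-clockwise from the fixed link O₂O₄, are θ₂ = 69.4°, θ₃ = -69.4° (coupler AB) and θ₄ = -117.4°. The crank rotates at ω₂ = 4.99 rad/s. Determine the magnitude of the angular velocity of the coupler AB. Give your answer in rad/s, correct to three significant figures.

ω₂ = 4.99 rad/s
Differentiating the loop-closure r₂e^{iθ₂}+r₃e^{iθ₃}=r₁+r₄e^{iθ₄} gives r₂ω₂e^{iθ₂}+r₃ω₃e^{iθ₃}=r₄ω₄e^{iθ₄}.
Eliminating the other unknown: ω₃ = r₂ω₂ sin(θ₄−θ₂) / [r₃ sin(θ₃−θ₄)].
Numerator sine = +0.11840; denominator sine = +0.74314.
Result = 0.0258·4.99·(+0.11840) / (0.1028·(+0.74314)) = +0.19954 rad/s; magnitude 0.19954 rad/s.

0.200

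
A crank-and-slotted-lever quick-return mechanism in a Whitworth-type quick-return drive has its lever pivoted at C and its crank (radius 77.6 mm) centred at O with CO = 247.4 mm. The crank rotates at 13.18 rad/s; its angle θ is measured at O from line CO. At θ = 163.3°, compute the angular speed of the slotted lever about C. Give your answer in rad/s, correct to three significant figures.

5.35

ω = 13.18 rad/s
Crank pin A relative to C: A = (d + r cosθ, r sinθ); lever angle φ = atan2(r sinθ, d + r cosθ).
Differentiating tanφ: φ̇ = rω(d cosθ + r)/(d² + r² + 2dr cosθ).
d² + r² + 2dr cosθ = |CA|² = 0.0304515 m²;  d cosθ + r = -0.15937 m.
|ω_lever| = |0.0776·13.18·-0.15937| / 0.0304515 = 5.3526 rad/s.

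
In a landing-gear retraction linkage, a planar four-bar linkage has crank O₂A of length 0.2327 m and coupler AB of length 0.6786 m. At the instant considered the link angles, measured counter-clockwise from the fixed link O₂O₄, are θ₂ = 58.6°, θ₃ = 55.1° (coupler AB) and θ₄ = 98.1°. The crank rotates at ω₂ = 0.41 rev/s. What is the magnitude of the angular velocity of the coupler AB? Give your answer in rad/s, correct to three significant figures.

0.824

ω₂ = 2.576 rad/s (from 0.41 rev/s).
Differentiating the loop-closure r₂e^{iθ₂}+r₃e^{iθ₃}=r₁+r₄e^{iθ₄} gives r₂ω₂e^{iθ₂}+r₃ω₃e^{iθ₃}=r₄ω₄e^{iθ₄}.
Eliminating the other unknown: ω₃ = r₂ω₂ sin(θ₄−θ₂) / [r₃ sin(θ₃−θ₄)].
Numerator sine = +0.63608; denominator sine = -0.68200.
Result = 0.2327·2.576·(+0.63608) / (0.6786·(-0.68200)) = -0.8239 rad/s; magnitude 0.8239 rad/s.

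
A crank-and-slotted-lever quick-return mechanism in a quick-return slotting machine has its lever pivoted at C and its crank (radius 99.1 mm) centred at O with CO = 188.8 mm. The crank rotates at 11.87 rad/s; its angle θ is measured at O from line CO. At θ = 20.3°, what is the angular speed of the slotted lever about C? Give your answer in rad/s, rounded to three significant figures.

ω = 11.87 rad/s
Crank pin A relative to C: A = (d + r cosθ, r sinθ); lever angle φ = atan2(r sinθ, d + r cosθ).
Differentiating tanφ: φ̇ = rω(d cosθ + r)/(d² + r² + 2dr cosθ).
d² + r² + 2dr cosθ = |CA|² = 0.0805622 m²;  d cosθ + r = +0.27617 m.
|ω_lever| = |0.0991·11.87·+0.27617| / 0.0805622 = 4.0325 rad/s.

4.03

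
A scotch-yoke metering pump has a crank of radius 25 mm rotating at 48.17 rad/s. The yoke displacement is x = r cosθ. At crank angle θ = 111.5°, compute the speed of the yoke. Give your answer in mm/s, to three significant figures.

1120

ω = 48.17 rad/s
x = r cosθ ⇒ ẋ = −rω sinθ.
|v| = rω|sinθ| = 0.025·48.17·|sin 111.5°| = 1.1205 m/s = 1120.5 mm/s.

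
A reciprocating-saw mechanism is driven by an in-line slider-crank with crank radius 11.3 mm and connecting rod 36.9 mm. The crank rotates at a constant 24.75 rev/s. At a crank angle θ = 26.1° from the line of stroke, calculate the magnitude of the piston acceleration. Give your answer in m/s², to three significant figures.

ω = 2π·24.8 = 155.5 rad/s
x(θ) = r cosθ + √(L² − r² sin²θ); with ω constant, a = ω²·d²x/dθ².
d²x/dθ² = −r cosθ − r²(cos2θ)/√u − r⁴ sin²2θ/(4u^{3/2}),  u = L² − r² sin²θ = 0.0013369 m².
Substituting r = 0.0113 m, L = 0.0369 m, θ = 26.1°: d²x/dθ² = -0.01234 m.
a = ω²·d²x/dθ² = (155.5)²·(-0.01234) = -298.42 m/s²;  |a| = 298.42 m/s².

298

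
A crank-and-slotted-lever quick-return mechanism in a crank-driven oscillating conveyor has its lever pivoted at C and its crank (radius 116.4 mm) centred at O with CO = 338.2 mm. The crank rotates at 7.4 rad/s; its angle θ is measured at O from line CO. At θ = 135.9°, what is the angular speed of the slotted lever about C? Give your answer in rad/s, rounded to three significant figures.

1.53

ω = 7.4 rad/s
Crank pin A relative to C: A = (d + r cosθ, r sinθ); lever angle φ = atan2(r sinθ, d + r cosθ).
Differentiating tanφ: φ̇ = rω(d cosθ + r)/(d² + r² + 2dr cosθ).
d² + r² + 2dr cosθ = |CA|² = 0.071388 m²;  d cosθ + r = -0.12647 m.
|ω_lever| = |0.1164·7.4·-0.12647| / 0.071388 = 1.526 rad/s.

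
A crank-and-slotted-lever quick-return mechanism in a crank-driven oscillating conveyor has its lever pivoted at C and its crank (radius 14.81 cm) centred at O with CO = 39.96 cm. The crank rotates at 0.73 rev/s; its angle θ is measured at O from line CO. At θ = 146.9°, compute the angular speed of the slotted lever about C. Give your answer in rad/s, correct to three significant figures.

1.54

ω = 4.587 rad/s (from 0.73 rev/s).
Crank pin A relative to C: A = (d + r cosθ, r sinθ); lever angle φ = atan2(r sinθ, d + r cosθ).
Differentiating tanφ: φ̇ = rω(d cosθ + r)/(d² + r² + 2dr cosθ).
d² + r² + 2dr cosθ = |CA|² = 0.0824601 m²;  d cosθ + r = -0.18665 m.
|ω_lever| = |0.1481·4.587·-0.18665| / 0.0824601 = 1.5376 rad/s.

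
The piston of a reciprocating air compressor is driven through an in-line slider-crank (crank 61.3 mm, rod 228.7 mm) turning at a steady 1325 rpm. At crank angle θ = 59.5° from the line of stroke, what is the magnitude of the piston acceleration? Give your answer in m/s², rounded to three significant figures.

446

ω = 2π·1325/60 = 138.8 rad/s
x(θ) = r cosθ + √(L² − r² sin²θ); with ω constant, a = ω²·d²x/dθ².
d²x/dθ² = −r cosθ − r²(cos2θ)/√u − r⁴ sin²2θ/(4u^{3/2}),  u = L² − r² sin²θ = 0.049514 m².
Substituting r = 0.0613 m, L = 0.2287 m, θ = 59.5°: d²x/dθ² = -0.02317 m.
a = ω²·d²x/dθ² = (138.8)²·(-0.02317) = -446.08 m/s²;  |a| = 446.08 m/s².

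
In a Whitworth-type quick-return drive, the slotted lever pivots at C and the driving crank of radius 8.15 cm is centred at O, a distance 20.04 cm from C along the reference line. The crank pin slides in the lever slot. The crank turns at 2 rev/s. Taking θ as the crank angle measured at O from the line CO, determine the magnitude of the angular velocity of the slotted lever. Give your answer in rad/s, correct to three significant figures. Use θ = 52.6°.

3.12

ω = 12.57 rad/s (from 2 rev/s).
Crank pin A relative to C: A = (d + r cosθ, r sinθ); lever angle φ = atan2(r sinθ, d + r cosθ).
Differentiating tanφ: φ̇ = rω(d cosθ + r)/(d² + r² + 2dr cosθ).
d² + r² + 2dr cosθ = |CA|² = 0.0666425 m²;  d cosθ + r = +0.20322 m.
|ω_lever| = |0.0815·12.57·+0.20322| / 0.0666425 = 3.123 rad/s.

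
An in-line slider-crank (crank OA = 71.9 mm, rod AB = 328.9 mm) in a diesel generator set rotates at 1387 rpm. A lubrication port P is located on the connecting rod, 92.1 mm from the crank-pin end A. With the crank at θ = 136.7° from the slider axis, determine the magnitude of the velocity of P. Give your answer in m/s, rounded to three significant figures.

ω = 145.2 rad/s.  Crank-pin speed |V_A| = rω = 10.443 m/s, perpendicular to OA.
Rod angle: sinφ = −(r/L) sinθ ⇒ φ = -8.623°; ω_rod = −rω cosθ/√(L²−r²sin²θ) = +23.372 rad/s.
V_P = V_A + ω_rod × AP, with AP = 0.0921 m along the rod.
Components: V_Px = −rω sinθ − a·ω_rod·sinφ = -6.8394 m/s;  V_Py = rω cosθ + a·ω_rod·cosφ = -5.472 m/s.
|V_P| = √(V_Px² + V_Py²) = 8.759 m/s.

8.76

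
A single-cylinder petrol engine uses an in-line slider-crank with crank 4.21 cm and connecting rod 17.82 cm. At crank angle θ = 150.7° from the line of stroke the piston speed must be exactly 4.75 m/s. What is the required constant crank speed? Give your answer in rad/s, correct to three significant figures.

For an in-line slider-crank, |v_piston| = rω|sinθ|·[1 + r cosθ/√(L² − r² sin²θ)].
With r = 0.0421 m, L = 0.1782 m, θ = 150.7°: the bracketed kinematic factor |dx/dθ| = 0.01633 m.
ω = v/|dx/dθ| = 4.75/0.01633 = 290.88 rad/s.

291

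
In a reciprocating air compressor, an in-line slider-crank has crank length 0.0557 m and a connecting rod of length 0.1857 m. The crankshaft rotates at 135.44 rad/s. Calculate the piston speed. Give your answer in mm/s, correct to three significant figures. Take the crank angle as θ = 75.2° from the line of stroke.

7880

ω = 135.4 rad/s
For an in-line slider-crank, x = r cosθ + √(L² − r² sin²θ), so v = −rω sinθ·[1 + r cosθ/√(L² − r² sin²θ)].
With r = 0.0557 m, L = 0.1857 m, θ = 75.2°: √(L² − r² sin²θ) = 0.17772 m.
v = −0.0557·135.4·0.96682·[1 + 0.0557·0.25545/0.17772] = -7.8777 m/s.
|v| = 7.8777 m/s = 7877.7 mm/s.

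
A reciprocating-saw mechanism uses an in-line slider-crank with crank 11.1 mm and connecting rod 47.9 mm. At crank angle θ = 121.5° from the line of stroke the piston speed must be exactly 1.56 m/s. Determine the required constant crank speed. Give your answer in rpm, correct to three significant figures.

For an in-line slider-crank, |v_piston| = rω|sinθ|·[1 + r cosθ/√(L² − r² sin²θ)].
With r = 0.0111 m, L = 0.0479 m, θ = 121.5°: the bracketed kinematic factor |dx/dθ| = 0.0082953 m.
ω = v/|dx/dθ| = 1.56/0.0082953 = 188.06 rad/s.
N = 60ω/(2π) = 1795.8 rpm.

1800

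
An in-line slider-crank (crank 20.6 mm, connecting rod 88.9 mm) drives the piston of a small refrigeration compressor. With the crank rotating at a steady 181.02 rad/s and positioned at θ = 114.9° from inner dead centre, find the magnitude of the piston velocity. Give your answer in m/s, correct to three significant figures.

3.04

ω = 181 rad/s
For an in-line slider-crank, x = r cosθ + √(L² − r² sin²θ), so v = −rω sinθ·[1 + r cosθ/√(L² − r² sin²θ)].
With r = 0.0206 m, L = 0.0889 m, θ = 114.9°: √(L² − r² sin²θ) = 0.086914 m.
v = −0.0206·181·0.90704·[1 + 0.0206·-0.42104/0.086914] = -3.0448 m/s.
|v| = 3.0448 m/s.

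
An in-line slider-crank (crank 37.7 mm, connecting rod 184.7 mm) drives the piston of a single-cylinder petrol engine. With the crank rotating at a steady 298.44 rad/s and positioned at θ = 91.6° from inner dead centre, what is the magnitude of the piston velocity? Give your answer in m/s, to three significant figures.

11.2

ω = 298.4 rad/s
For an in-line slider-crank, x = r cosθ + √(L² − r² sin²θ), so v = −rω sinθ·[1 + r cosθ/√(L² − r² sin²θ)].
With r = 0.0377 m, L = 0.1847 m, θ = 91.6°: √(L² − r² sin²θ) = 0.18081 m.
v = −0.0377·298.4·0.99961·[1 + 0.0377·-0.02792/0.18081] = -11.181 m/s.
|v| = 11.181 m/s.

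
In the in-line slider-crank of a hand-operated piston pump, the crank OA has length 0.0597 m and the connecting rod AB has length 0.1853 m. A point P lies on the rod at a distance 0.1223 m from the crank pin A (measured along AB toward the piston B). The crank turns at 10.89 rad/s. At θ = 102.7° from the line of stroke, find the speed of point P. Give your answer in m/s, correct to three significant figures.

ω = 10.89 rad/s.  Crank-pin speed |V_A| = rω = 0.65013 m/s, perpendicular to OA.
Rod angle: sinφ = −(r/L) sinθ ⇒ φ = -18.318°; ω_rod = −rω cosθ/√(L²−r²sin²θ) = +0.81251 rad/s.
V_P = V_A + ω_rod × AP, with AP = 0.1223 m along the rod.
Components: V_Px = −rω sinθ − a·ω_rod·sinφ = -0.603 m/s;  V_Py = rω cosθ + a·ω_rod·cosφ = -0.048594 m/s.
|V_P| = √(V_Px² + V_Py²) = 0.60495 m/s.

0.605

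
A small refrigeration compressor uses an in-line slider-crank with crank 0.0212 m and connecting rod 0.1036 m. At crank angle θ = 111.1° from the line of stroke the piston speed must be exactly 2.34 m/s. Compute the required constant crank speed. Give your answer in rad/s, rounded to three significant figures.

128

For an in-line slider-crank, |v_piston| = rω|sinθ|·[1 + r cosθ/√(L² − r² sin²θ)].
With r = 0.0212 m, L = 0.1036 m, θ = 111.1°: the bracketed kinematic factor |dx/dθ| = 0.018294 m.
ω = v/|dx/dθ| = 2.34/0.018294 = 127.91 rad/s.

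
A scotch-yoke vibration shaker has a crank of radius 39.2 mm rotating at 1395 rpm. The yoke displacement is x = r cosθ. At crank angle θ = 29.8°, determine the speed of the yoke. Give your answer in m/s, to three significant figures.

ω = 146.1 rad/s (from 1395 rpm).
x = r cosθ ⇒ ẋ = −rω sinθ.
|v| = rω|sinθ| = 0.0392·146.1·|sin 29.8°| = 2.8459 m/s.

2.85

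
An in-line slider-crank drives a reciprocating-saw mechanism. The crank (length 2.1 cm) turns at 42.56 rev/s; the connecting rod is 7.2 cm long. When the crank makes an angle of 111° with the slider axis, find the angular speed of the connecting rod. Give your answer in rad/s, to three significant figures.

ω = 267.4 rad/s (converted from 42.56 rev/s).
The rod makes angle φ with the slider axis where L sinφ = r sinθ; differentiating, L cosφ·φ̇ = r ω cosθ.
L cosφ = √(L² − r² sin²θ) = 0.069279 m.
|ω_rod| = r ω |cosθ| / √(L² − r² sin²θ) = 0.021·267.4·0.35837/0.069279 = 29.049 rad/s.

29.0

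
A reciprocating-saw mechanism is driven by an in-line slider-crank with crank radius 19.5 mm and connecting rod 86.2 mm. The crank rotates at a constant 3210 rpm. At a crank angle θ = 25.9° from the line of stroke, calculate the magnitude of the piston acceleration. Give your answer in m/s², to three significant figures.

2300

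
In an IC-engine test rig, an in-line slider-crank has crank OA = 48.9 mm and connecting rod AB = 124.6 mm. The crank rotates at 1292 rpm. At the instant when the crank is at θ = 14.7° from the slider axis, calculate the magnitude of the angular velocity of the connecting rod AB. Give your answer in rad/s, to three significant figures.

ω = 135.3 rad/s (converted from 1292 rpm).
The rod makes angle φ with the slider axis where L sinφ = r sinθ; differentiating, L cosφ·φ̇ = r ω cosθ.
L cosφ = √(L² − r² sin²θ) = 0.12398 m.
|ω_rod| = r ω |cosθ| / √(L² − r² sin²θ) = 0.0489·135.3·0.96727/0.12398 = 51.617 rad/s.

51.6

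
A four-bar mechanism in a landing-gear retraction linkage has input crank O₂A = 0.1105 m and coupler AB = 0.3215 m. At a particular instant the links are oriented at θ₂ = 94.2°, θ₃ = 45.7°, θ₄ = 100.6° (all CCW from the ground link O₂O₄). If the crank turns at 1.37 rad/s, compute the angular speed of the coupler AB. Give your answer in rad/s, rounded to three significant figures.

ω₂ = 1.37 rad/s
Differentiating the loop-closure r₂e^{iθ₂}+r₃e^{iθ₃}=r₁+r₄e^{iθ₄} gives r₂ω₂e^{iθ₂}+r₃ω₃e^{iθ₃}=r₄ω₄e^{iθ₄}.
Eliminating the other unknown: ω₃ = r₂ω₂ sin(θ₄−θ₂) / [r₃ sin(θ₃−θ₄)].
Numerator sine = +0.11147; denominator sine = -0.81815.
Result = 0.1105·1.37·(+0.11147) / (0.3215·(-0.81815)) = -0.064154 rad/s; magnitude 0.064154 rad/s.

0.0642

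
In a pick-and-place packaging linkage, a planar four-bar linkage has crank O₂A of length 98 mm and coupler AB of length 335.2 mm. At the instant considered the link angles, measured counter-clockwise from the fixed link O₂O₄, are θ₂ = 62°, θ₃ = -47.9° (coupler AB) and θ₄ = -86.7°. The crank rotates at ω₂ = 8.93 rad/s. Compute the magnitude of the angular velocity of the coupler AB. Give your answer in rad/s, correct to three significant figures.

2.16

ω₂ = 8.93 rad/s
Differentiating the loop-closure r₂e^{iθ₂}+r₃e^{iθ₃}=r₁+r₄e^{iθ₄} gives r₂ω₂e^{iθ₂}+r₃ω₃e^{iθ₃}=r₄ω₄e^{iθ₄}.
Eliminating the other unknown: ω₃ = r₂ω₂ sin(θ₄−θ₂) / [r₃ sin(θ₃−θ₄)].
Numerator sine = -0.51952; denominator sine = +0.62660.
Result = 0.098·8.93·(-0.51952) / (0.3352·(+0.62660)) = -2.1646 rad/s; magnitude 2.1646 rad/s.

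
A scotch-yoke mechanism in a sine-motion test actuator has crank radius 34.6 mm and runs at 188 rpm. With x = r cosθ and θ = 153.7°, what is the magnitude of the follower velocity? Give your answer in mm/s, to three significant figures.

ω = 19.69 rad/s (from 188 rpm).
x = r cosθ ⇒ ẋ = −rω sinθ.
|v| = rω|sinθ| = 0.0346·19.69·|sin 153.7°| = 0.30181 m/s = 301.81 mm/s.

302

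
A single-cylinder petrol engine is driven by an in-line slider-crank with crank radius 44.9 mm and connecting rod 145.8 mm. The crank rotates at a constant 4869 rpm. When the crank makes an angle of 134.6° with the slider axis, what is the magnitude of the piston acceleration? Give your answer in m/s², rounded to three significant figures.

8160

ω = 2π·4869/60 = 509.9 rad/s
x(θ) = r cosθ + √(L² − r² sin²θ); with ω constant, a = ω²·d²x/dθ².
d²x/dθ² = −r cosθ − r²(cos2θ)/√u − r⁴ sin²2θ/(4u^{3/2}),  u = L² − r² sin²θ = 0.0202356 m².
Substituting r = 0.0449 m, L = 0.1458 m, θ = 134.6°: d²x/dθ² = +0.031372 m.
a = ω²·d²x/dθ² = (509.9)²·(+0.031372) = +8155.9 m/s²;  |a| = 8155.9 m/s².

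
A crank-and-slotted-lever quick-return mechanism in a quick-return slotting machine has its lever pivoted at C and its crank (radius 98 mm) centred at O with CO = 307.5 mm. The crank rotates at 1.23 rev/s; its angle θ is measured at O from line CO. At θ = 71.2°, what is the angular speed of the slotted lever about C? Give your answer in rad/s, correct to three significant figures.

ω = 7.728 rad/s (from 1.23 rev/s).
Crank pin A relative to C: A = (d + r cosθ, r sinθ); lever angle φ = atan2(r sinθ, d + r cosθ).
Differentiating tanφ: φ̇ = rω(d cosθ + r)/(d² + r² + 2dr cosθ).
d² + r² + 2dr cosθ = |CA|² = 0.123583 m²;  d cosθ + r = +0.1971 m.
|ω_lever| = |0.098·7.728·+0.1971| / 0.123583 = 1.2079 rad/s.

1.21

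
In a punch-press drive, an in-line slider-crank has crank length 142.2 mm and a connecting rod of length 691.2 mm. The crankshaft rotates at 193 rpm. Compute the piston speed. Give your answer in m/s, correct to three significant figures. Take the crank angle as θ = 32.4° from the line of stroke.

ω = 2π·193/60 = 20.21 rad/s
For an in-line slider-crank, x = r cosθ + √(L² − r² sin²θ), so v = −rω sinθ·[1 + r cosθ/√(L² − r² sin²θ)].
With r = 0.1422 m, L = 0.6912 m, θ = 32.4°: √(L² − r² sin²θ) = 0.68699 m.
v = −0.1422·20.21·0.53583·[1 + 0.1422·0.84433/0.68699] = -1.8091 m/s.
|v| = 1.8091 m/s.

1.81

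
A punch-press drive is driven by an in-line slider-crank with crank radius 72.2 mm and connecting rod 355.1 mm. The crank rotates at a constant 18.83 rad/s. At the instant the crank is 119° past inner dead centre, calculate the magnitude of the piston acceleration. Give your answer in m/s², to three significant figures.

ω = 18.83 rad/s
x(θ) = r cosθ + √(L² − r² sin²θ); with ω constant, a = ω²·d²x/dθ².
d²x/dθ² = −r cosθ − r²(cos2θ)/√u − r⁴ sin²2θ/(4u^{3/2}),  u = L² − r² sin²θ = 0.122108 m².
Substituting r = 0.0722 m, L = 0.3551 m, θ = 119°: d²x/dθ² = +0.042794 m.
a = ω²·d²x/dθ² = (18.83)²·(+0.042794) = +15.173 m/s²;  |a| = 15.173 m/s².

15.2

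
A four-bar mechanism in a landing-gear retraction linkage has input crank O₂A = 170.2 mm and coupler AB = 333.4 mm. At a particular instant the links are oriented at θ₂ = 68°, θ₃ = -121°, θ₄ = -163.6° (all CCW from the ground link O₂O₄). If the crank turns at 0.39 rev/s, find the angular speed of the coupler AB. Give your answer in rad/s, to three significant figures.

1.45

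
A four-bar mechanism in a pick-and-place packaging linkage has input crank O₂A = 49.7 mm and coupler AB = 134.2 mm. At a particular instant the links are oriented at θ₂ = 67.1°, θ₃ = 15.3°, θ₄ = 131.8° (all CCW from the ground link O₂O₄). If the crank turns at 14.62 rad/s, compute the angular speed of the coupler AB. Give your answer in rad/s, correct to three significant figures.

5.47

ω₂ = 14.62 rad/s
Differentiating the loop-closure r₂e^{iθ₂}+r₃e^{iθ₃}=r₁+r₄e^{iθ₄} gives r₂ω₂e^{iθ₂}+r₃ω₃e^{iθ₃}=r₄ω₄e^{iθ₄}.
Eliminating the other unknown: ω₃ = r₂ω₂ sin(θ₄−θ₂) / [r₃ sin(θ₃−θ₄)].
Numerator sine = +0.90408; denominator sine = -0.89493.
Result = 0.0497·14.62·(+0.90408) / (0.1342·(-0.89493)) = -5.4698 rad/s; magnitude 5.4698 rad/s.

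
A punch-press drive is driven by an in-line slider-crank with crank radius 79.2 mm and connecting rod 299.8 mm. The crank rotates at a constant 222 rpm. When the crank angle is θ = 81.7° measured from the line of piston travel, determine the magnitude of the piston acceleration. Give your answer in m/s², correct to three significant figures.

ω = 2π·222/60 = 23.25 rad/s
x(θ) = r cosθ + √(L² − r² sin²θ); with ω constant, a = ω²·d²x/dθ².
d²x/dθ² = −r cosθ − r²(cos2θ)/√u − r⁴ sin²2θ/(4u^{3/2}),  u = L² − r² sin²θ = 0.0837381 m².
Substituting r = 0.0792 m, L = 0.2998 m, θ = 81.7°: d²x/dθ² = +0.0093069 m.
a = ω²·d²x/dθ² = (23.25)²·(+0.0093069) = +5.03 m/s²;  |a| = 5.03 m/s².

5.03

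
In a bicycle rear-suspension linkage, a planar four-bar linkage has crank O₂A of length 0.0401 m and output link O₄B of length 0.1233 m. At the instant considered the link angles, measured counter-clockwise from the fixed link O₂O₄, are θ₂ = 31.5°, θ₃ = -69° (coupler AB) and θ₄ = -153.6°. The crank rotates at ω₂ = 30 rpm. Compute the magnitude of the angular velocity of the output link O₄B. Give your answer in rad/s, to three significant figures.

ω₂ = 3.142 rad/s (from 30 rpm).
Differentiating the loop-closure r₂e^{iθ₂}+r₃e^{iθ₃}=r₁+r₄e^{iθ₄} gives r₂ω₂e^{iθ₂}+r₃ω₃e^{iθ₃}=r₄ω₄e^{iθ₄}.
Eliminating the other unknown: ω₄ = r₂ω₂ sin(θ₂−θ₃) / [r₄ sin(θ₄−θ₃)].
Numerator sine = +0.98325; denominator sine = -0.99556.
Result = 0.0401·3.142·(+0.98325) / (0.1233·(-0.99556)) = -1.0091 rad/s; magnitude 1.0091 rad/s.

1.01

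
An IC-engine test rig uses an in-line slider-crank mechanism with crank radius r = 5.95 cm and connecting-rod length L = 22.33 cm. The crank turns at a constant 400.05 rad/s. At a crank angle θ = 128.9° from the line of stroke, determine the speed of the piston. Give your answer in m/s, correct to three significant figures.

15.4

ω = 400.1 rad/s
For an in-line slider-crank, x = r cosθ + √(L² − r² sin²θ), so v = −rω sinθ·[1 + r cosθ/√(L² − r² sin²θ)].
With r = 0.0595 m, L = 0.2233 m, θ = 128.9°: √(L² − r² sin²θ) = 0.21845 m.
v = −0.0595·400.1·0.77824·[1 + 0.0595·-0.62796/0.21845] = -15.356 m/s.
|v| = 15.356 m/s.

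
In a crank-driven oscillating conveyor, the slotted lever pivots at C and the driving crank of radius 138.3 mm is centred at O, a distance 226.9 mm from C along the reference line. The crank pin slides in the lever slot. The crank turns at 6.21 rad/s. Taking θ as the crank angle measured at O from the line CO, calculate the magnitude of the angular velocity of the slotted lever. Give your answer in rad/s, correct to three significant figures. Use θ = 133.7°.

0.582

ω = 6.21 rad/s
Crank pin A relative to C: A = (d + r cosθ, r sinθ); lever angle φ = atan2(r sinθ, d + r cosθ).
Differentiating tanφ: φ̇ = rω(d cosθ + r)/(d² + r² + 2dr cosθ).
d² + r² + 2dr cosθ = |CA|² = 0.0272503 m²;  d cosθ + r = -0.018461 m.
|ω_lever| = |0.1383·6.21·-0.018461| / 0.0272503 = 0.58184 rad/s.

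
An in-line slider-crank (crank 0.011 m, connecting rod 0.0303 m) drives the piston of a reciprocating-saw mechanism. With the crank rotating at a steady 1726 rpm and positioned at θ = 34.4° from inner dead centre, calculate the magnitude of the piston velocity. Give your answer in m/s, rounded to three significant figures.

1.47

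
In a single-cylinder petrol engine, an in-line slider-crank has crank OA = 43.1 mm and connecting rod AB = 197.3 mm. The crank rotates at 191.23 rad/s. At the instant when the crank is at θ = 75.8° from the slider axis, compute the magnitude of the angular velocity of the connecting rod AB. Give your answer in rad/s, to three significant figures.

10.5

ω = 191.2 rad/s
The rod makes angle φ with the slider axis where L sinφ = r sinθ; differentiating, L cosφ·φ̇ = r ω cosθ.
L cosφ = √(L² − r² sin²θ) = 0.19282 m.
|ω_rod| = r ω |cosθ| / √(L² − r² sin²θ) = 0.0431·191.2·0.24531/0.19282 = 10.485 rad/s.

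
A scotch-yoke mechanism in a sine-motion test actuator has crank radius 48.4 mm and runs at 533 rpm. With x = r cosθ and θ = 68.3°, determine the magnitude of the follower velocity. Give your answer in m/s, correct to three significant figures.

ω = 55.82 rad/s (from 533 rpm).
x = r cosθ ⇒ ẋ = −rω sinθ.
|v| = rω|sinθ| = 0.0484·55.82·|sin 68.3°| = 2.51 m/s.

2.51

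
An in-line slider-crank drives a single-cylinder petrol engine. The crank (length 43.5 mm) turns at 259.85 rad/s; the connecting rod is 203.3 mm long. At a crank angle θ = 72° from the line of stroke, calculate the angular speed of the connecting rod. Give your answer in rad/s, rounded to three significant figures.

ω = 259.9 rad/s
The rod makes angle φ with the slider axis where L sinφ = r sinθ; differentiating, L cosφ·φ̇ = r ω cosθ.
L cosφ = √(L² − r² sin²θ) = 0.19905 m.
|ω_rod| = r ω |cosθ| / √(L² − r² sin²θ) = 0.0435·259.9·0.30902/0.19905 = 17.549 rad/s.

17.5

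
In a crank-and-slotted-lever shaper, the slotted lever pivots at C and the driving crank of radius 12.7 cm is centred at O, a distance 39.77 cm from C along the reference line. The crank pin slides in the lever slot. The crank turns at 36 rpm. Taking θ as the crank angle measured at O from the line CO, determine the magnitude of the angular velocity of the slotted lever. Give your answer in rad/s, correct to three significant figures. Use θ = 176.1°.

ω = 3.77 rad/s (from 36 rpm).
Crank pin A relative to C: A = (d + r cosθ, r sinθ); lever angle φ = atan2(r sinθ, d + r cosθ).
Differentiating tanφ: φ̇ = rω(d cosθ + r)/(d² + r² + 2dr cosθ).
d² + r² + 2dr cosθ = |CA|² = 0.0735124 m²;  d cosθ + r = -0.26978 m.
|ω_lever| = |0.127·3.77·-0.26978| / 0.0735124 = 1.757 rad/s.

1.76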